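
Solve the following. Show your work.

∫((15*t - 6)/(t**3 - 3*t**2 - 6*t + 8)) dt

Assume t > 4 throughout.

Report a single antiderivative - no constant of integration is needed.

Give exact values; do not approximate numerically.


Step 1. Decompose ∫((15*t - 6)/(t**3 - 3*t**2 - 6*t + 8)) dt by partial fractions, (15*t - 6)/(t**3 - 3*t**2 - 6*t + 8) = -2/(t + 2) - 1/(t - 1) + 3/(t - 4): now ∫(3/(t - 4)) dt + ∫(-1/(t - 1)) dt + ∫(-2/(t + 2)) dt.
Step 2. Evaluate the standard form [assuming t > 1]: now -log(t - 1) + ∫(3/(t - 4)) dt + ∫(-2/(t + 2)) dt.
Step 3. Evaluate the standard form [assuming t > -2]: now -log(t - 1) - 2*log(t + 2) + ∫(3/(t - 4)) dt.
Step 4. Evaluate the standard form [assuming t > 4]: now 3*log(t - 4) - log(t - 1) - 2*log(t + 2).
Answer: 3*log(t - 4) - log(t - 1) - 2*log(t + 2).


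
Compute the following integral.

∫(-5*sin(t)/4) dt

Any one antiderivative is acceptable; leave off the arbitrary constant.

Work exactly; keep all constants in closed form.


Answer: 5*cos(t)/4.


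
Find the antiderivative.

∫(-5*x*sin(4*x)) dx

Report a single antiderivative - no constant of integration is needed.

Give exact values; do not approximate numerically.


Answer: 5*x*cos(4*x)/4 - 5*sin(4*x)/16.


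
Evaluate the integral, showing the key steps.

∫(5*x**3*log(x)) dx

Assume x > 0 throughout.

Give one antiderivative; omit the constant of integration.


Step 1. Integrate ∫(5*x**3*log(x)) dx by parts with u = log(x), dv = (5*x**3) dx, so v = 5*x**4/4 [assuming x > 0]: now 5*x**4*log(x)/4 + ∫(-5*x**3/4) dx.
Step 2. Evaluate the standard form: now 5*x**4*log(x)/4 - 5*x**4/16.
Answer: 5*x**4*log(x)/4 - 5*x**4/16.


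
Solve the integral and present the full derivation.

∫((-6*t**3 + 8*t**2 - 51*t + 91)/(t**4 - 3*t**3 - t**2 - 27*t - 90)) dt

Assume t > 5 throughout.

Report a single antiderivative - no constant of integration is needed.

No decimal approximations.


Step 1. Decompose ∫((-6*t**3 + 8*t**2 - 51*t + 91)/(t**4 - 3*t**3 - t**2 - 27*t - 90)) dt by partial fractions, (-6*t**3 + 8*t**2 - 51*t + 91)/(t**4 - 3*t**3 - t**2 - 27*t - 90) = -1/(t**2 + 9) - 3/(t + 2) - 3/(t - 5): now ∫(-3/(t - 5)) dt + ∫(-3/(t + 2)) dt + ∫(-1/(t**2 + 9)) dt.
Step 2. Evaluate the standard form [assuming t > 5]: now -3*log(t - 5) + ∫(-3/(t + 2)) dt + ∫(-1/(t**2 + 9)) dt.
Step 3. Evaluate the standard form [assuming t > -2]: now -3*log(t - 5) - 3*log(t + 2) + ∫(-1/(t**2 + 9)) dt.
Step 4. Evaluate the standard form: now -3*log(t - 5) - 3*log(t + 2) - atan(t/3)/3.
Answer: -3*log(t - 5) - 3*log(t + 2) - atan(t/3)/3.


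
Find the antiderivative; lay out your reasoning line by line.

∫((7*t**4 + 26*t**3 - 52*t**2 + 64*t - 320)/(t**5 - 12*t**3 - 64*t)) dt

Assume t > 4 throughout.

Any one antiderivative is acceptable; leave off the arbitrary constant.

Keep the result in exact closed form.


Step 1. Decompose ∫((7*t**4 + 26*t**3 - 52*t**2 + 64*t - 320)/(t**5 - 12*t**3 - 64*t)) dt by partial fractions, (7*t**4 + 26*t**3 - 52*t**2 + 64*t - 320)/(t**5 - 12*t**3 - 64*t) = 2/(t**2 + 4) - 2/(t + 4) + 4/(t - 4) + 5/t: now ∫(5/t) dt + ∫(4/(t - 4)) dt + ∫(-2/(t + 4)) dt + ∫(2/(t**2 + 4)) dt.
Step 2. Evaluate the standard form [assuming t > 4]: now 4*log(t - 4) + ∫(5/t) dt + ∫(-2/(t + 4)) dt + ∫(2/(t**2 + 4)) dt.
Step 3. Evaluate the standard form [assuming t > 0]: now 5*log(t) + 4*log(t - 4) + ∫(-2/(t + 4)) dt + ∫(2/(t**2 + 4)) dt.
Step 4. Evaluate the standard form [assuming t > -4]: now 5*log(t) + 4*log(t - 4) - 2*log(t + 4) + ∫(2/(t**2 + 4)) dt.
Step 5. Evaluate the standard form: now 5*log(t) + 4*log(t - 4) - 2*log(t + 4) + atan(t/2).
Answer: 5*log(t) + 4*log(t - 4) - 2*log(t + 4) + atan(t/2).


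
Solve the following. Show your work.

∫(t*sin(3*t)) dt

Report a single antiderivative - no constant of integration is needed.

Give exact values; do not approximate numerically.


Step 1. Integrate ∫(t*sin(3*t)) dt by parts with u = t, dv = (sin(3*t)) dt, so v = -cos(3*t)/3: now -t*cos(3*t)/3 + ∫(cos(3*t)/3) dt.
Step 2. Evaluate the standard form: now -t*cos(3*t)/3 + sin(3*t)/9.
Answer: -t*cos(3*t)/3 + sin(3*t)/9.


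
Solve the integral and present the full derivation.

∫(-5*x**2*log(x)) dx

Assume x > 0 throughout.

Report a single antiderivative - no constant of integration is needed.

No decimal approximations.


Step 1. Integrate ∫(-5*x**2*log(x)) dx by parts with u = log(x), dv = (-5*x**2) dx, so v = -5*x**3/3 [assuming x > 0]: now -5*x**3*log(x)/3 + ∫(5*x**2/3) dx.
Step 2. Evaluate the standard form: now -5*x**3*log(x)/3 + 5*x**3/9.
Answer: -5*x**3*log(x)/3 + 5*x**3/9.


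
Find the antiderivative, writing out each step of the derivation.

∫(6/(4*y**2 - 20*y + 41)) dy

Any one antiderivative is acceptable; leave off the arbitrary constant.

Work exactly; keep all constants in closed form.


Step 1. Substitute u = 2*y - 5, turning ∫(6/(4*y**2 - 20*y + 41)) dy into ∫(3/(u**2 + 16)) du: now ∫(3/(u**2 + 16)) du.
Step 2. Evaluate the standard form: now 3*atan(u/4)/4.
Step 3. Substitute back u = 2*y - 5: now 3*atan(y/2 - 5/4)/4.
Answer: 3*atan(y/2 - 5/4)/4.


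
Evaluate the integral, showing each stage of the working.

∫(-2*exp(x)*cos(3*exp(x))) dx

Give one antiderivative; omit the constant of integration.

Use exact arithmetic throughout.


Step 1. Substitute u = exp(x), turning ∫(-2*exp(x)*cos(3*exp(x))) dx into ∫(-2*cos(3*u)) du: now ∫(-2*cos(3*u)) du.
Step 2. Evaluate the standard form: now -2*sin(3*u)/3.
Step 3. Substitute back u = exp(x): now -2*sin(3*exp(x))/3.
Answer: -2*sin(3*exp(x))/3.


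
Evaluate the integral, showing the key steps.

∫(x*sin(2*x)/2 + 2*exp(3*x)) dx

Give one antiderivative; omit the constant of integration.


Step 1. Rewrite: now ∫(x*sin(2*x)/2) dx + ∫(2*exp(3*x)) dx.
Step 2. Integrate ∫(x*sin(2*x)/2) dx by parts with u = x, dv = (sin(2*x)/2) dx, so v = -cos(2*x)/4: now -x*cos(2*x)/4 + ∫(2*exp(3*x)) dx + ∫(cos(2*x)/4) dx.
Step 3. Evaluate the standard form: now -x*cos(2*x)/4 + sin(2*x)/8 + ∫(2*exp(3*x)) dx.
Step 4. Evaluate the standard form: now -x*cos(2*x)/4 + 2*exp(3*x)/3 + sin(2*x)/8.
Answer: -x*cos(2*x)/4 + 2*exp(3*x)/3 + sin(2*x)/8.


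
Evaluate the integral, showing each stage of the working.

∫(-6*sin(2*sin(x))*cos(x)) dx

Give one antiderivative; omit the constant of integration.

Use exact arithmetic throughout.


Step 1. Substitute u = sin(x), turning ∫(-6*sin(2*sin(x))*cos(x)) dx into ∫(-6*sin(2*u)) du: now ∫(-6*sin(2*u)) du.
Step 2. Evaluate the standard form: now 3*cos(2*u).
Step 3. Substitute back u = sin(x): now 3*cos(2*sin(x)).
Answer: 3*cos(2*sin(x)).


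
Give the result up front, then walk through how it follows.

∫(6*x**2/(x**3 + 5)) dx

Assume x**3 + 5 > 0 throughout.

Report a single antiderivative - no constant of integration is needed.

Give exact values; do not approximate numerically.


The answer is 2*log(x**3 + 5).
Step 1. Substitute u = x**3 + 5, turning ∫(6*x**2/(x**3 + 5)) dx into ∫(2/u) du: now ∫(2/u) du.
Step 2. Evaluate the standard form [assuming u > 0]: now 2*log(u).
Step 3. Substitute back u = x**3 + 5: now 2*log(x**3 + 5).
Answer: 2*log(x**3 + 5).


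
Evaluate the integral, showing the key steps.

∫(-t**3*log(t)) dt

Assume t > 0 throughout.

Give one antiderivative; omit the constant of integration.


Step 1. Integrate ∫(-t**3*log(t)) dt by parts with u = log(t), dv = (-t**3) dt, so v = -t**4/4 [assuming t > 0]: now -t**4*log(t)/4 + ∫(t**3/4) dt.
Step 2. Evaluate the standard form: now -t**4*log(t)/4 + t**4/16.
Answer: -t**4*log(t)/4 + t**4/16.


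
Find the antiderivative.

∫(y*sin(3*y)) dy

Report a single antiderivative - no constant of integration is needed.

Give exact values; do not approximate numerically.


Answer: -y*cos(3*y)/3 + sin(3*y)/9.


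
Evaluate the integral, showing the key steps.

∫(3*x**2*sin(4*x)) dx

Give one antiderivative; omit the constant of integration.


Step 1. Integrate ∫(3*x**2*sin(4*x)) dx by parts with u = x**2, dv = (3*sin(4*x)) dx, so v = -3*cos(4*x)/4: now -3*x**2*cos(4*x)/4 + ∫(3*x*cos(4*x)/2) dx.
Step 2. Integrate ∫(3*x*cos(4*x)/2) dx by parts with u = x, dv = (3*cos(4*x)/2) dx, so v = 3*sin(4*x)/8: now -3*x**2*cos(4*x)/4 + 3*x*sin(4*x)/8 + ∫(-3*sin(4*x)/8) dx.
Step 3. Evaluate the standard form: now -3*x**2*cos(4*x)/4 + 3*x*sin(4*x)/8 + 3*cos(4*x)/32.
Answer: -3*x**2*cos(4*x)/4 + 3*x*sin(4*x)/8 + 3*cos(4*x)/32.


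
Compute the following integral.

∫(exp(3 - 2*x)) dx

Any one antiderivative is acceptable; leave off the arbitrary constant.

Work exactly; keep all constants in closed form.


Answer: -exp(3 - 2*x)/2.


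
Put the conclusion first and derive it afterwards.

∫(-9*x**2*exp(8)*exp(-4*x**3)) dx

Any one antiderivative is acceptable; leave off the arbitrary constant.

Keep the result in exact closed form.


The answer is 3*exp(8 - 4*x**3)/4.
Step 1. Substitute u = x**3 - 2, turning ∫(-9*x**2*exp(8)*exp(-4*x**3)) dx into ∫(-3*exp(-4*u)) du: now ∫(-3*exp(-4*u)) du.
Step 2. Evaluate the standard form: now 3*exp(-4*u)/4.
Step 3. Substitute back u = x**3 - 2: now 3*exp(8 - 4*x**3)/4.
Answer: 3*exp(8 - 4*x**3)/4.


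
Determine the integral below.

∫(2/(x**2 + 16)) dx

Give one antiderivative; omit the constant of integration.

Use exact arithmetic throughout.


Answer: atan(x/4)/2.


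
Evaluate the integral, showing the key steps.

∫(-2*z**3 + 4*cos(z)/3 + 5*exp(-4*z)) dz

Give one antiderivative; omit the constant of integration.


Step 1. Rewrite: now ∫(-2*z**3) dz + ∫(5*exp(-4*z)) dz + ∫(4*cos(z)/3) dz.
Step 2. Evaluate the standard form: now ∫(-2*z**3) dz + ∫(4*cos(z)/3) dz - 5*exp(-4*z)/4.
Step 3. Evaluate the standard form: now 4*sin(z)/3 + ∫(-2*z**3) dz - 5*exp(-4*z)/4.
Step 4. Evaluate the standard form: now -z**4/2 + 4*sin(z)/3 - 5*exp(-4*z)/4.
Answer: -z**4/2 + 4*sin(z)/3 - 5*exp(-4*z)/4.


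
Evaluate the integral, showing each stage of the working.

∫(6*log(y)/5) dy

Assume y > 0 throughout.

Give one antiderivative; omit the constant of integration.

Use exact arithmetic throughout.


Step 1. Integrate ∫(6*log(y)/5) dy by parts with u = log(y), dv = (6/5) dy, so v = 6*y/5 [assuming y > 0]: now 6*y*log(y)/5 + ∫(-6/5) dy.
Step 2. Evaluate the standard form: now 6*y*log(y)/5 - 6*y/5.
Answer: 6*y*log(y)/5 - 6*y/5.


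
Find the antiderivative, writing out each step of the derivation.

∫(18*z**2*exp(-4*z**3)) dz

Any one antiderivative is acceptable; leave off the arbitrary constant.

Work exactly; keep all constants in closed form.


Step 1. Substitute u = z**3, turning ∫(18*z**2*exp(-4*z**3)) dz into ∫(6*exp(-4*u)) du: now ∫(6*exp(-4*u)) du.
Step 2. Evaluate the standard form: now -3*exp(-4*u)/2.
Step 3. Substitute back u = z**3: now -3*exp(-4*z**3)/2.
Answer: -3*exp(-4*z**3)/2.


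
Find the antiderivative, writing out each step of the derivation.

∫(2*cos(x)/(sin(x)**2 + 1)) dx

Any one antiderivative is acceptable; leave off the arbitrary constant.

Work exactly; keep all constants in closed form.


Step 1. Substitute u = sin(x), turning ∫(2*cos(x)/(sin(x)**2 + 1)) dx into ∫(2/(u**2 + 1)) du: now ∫(2/(u**2 + 1)) du.
Step 2. Evaluate the standard form: now 2*atan(u).
Step 3. Substitute back u = sin(x): now 2*atan(sin(x)).
Answer: 2*atan(sin(x)).


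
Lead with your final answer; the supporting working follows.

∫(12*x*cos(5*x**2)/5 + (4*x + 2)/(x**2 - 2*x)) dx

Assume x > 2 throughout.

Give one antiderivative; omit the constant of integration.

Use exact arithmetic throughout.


The answer is -log(x) + 5*log(x - 2) + 6*sin(5*x**2)/25.
Step 1. Rewrite: now ∫(12*x*cos(5*x**2)/5) dx + ∫((4*x + 2)/(x**2 - 2*x)) dx.
Step 2. Decompose ∫((4*x + 2)/(x**2 - 2*x)) dx by partial fractions, (4*x + 2)/(x**2 - 2*x) = 5/(x - 2) - 1/x: now ∫(-1/x) dx + ∫(12*x*cos(5*x**2)/5) dx + ∫(5/(x - 2)) dx.
Step 3. Evaluate the standard form [assuming x > 2]: now 5*log(x - 2) + ∫(-1/x) dx + ∫(12*x*cos(5*x**2)/5) dx.
Step 4. Evaluate the standard form [assuming x > 0]: now -log(x) + 5*log(x - 2) + ∫(12*x*cos(5*x**2)/5) dx.
Step 5. Substitute u = x**2, turning ∫(12*x*cos(5*x**2)/5) dx into ∫(6*cos(5*u)/5) du: now -log(x) + 5*log(x - 2) + ∫(6*cos(5*u)/5) du.
Step 6. Evaluate the standard form: now -log(x) + 5*log(x - 2) + 6*sin(5*u)/25.
Step 7. Substitute back u = x**2: now -log(x) + 5*log(x - 2) + 6*sin(5*x**2)/25.
Answer: -log(x) + 5*log(x - 2) + 6*sin(5*x**2)/25.


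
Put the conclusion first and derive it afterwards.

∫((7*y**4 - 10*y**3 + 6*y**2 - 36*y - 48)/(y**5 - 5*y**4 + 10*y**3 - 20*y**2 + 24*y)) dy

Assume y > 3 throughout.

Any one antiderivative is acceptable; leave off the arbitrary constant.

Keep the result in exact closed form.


The answer is -2*log(y) + 5*log(y - 3) + 4*log(y - 2) + atan(y/2).
Step 1. Decompose ∫((7*y**4 - 10*y**3 + 6*y**2 - 36*y - 48)/(y**5 - 5*y**4 + 10*y**3 - 20*y**2 + 24*y)) dy by partial fractions, (7*y**4 - 10*y**3 + 6*y**2 - 36*y - 48)/(y**5 - 5*y**4 + 10*y**3 - 20*y**2 + 24*y) = 2/(y**2 + 4) + 4/(y - 2) + 5/(y - 3) - 2/y: now ∫(-2/y) dy + ∫(5/(y - 3)) dy + ∫(4/(y - 2)) dy + ∫(2/(y**2 + 4)) dy.
Step 2. Evaluate the standard form [assuming y > 3]: now 5*log(y - 3) + ∫(-2/y) dy + ∫(4/(y - 2)) dy + ∫(2/(y**2 + 4)) dy.
Step 3. Evaluate the standard form [assuming y > 0]: now -2*log(y) + 5*log(y - 3) + ∫(4/(y - 2)) dy + ∫(2/(y**2 + 4)) dy.
Step 4. Evaluate the standard form [assuming y > 2]: now -2*log(y) + 5*log(y - 3) + 4*log(y - 2) + ∫(2/(y**2 + 4)) dy.
Step 5. Evaluate the standard form: now -2*log(y) + 5*log(y - 3) + 4*log(y - 2) + atan(y/2).
Answer: -2*log(y) + 5*log(y - 3) + 4*log(y - 2) + atan(y/2).


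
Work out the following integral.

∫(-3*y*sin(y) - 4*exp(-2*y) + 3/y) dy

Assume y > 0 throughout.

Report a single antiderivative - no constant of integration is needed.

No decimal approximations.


Answer: 3*y*cos(y) + 3*log(y) - 3*sin(y) + 2*exp(-2*y).


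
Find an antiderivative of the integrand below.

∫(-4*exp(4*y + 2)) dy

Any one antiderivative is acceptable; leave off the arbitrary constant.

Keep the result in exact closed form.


Answer: -exp(4*y + 2).


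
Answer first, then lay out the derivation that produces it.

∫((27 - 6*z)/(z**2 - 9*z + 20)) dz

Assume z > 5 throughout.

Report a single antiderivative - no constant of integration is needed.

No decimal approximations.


The answer is -3*log(z - 5) - 3*log(z - 4).
Step 1. Decompose ∫((27 - 6*z)/(z**2 - 9*z + 20)) dz by partial fractions, (27 - 6*z)/(z**2 - 9*z + 20) = -3/(z - 4) - 3/(z - 5): now ∫(-3/(z - 5)) dz + ∫(-3/(z - 4)) dz.
Step 2. Evaluate the standard form [assuming z > 5]: now -3*log(z - 5) + ∫(-3/(z - 4)) dz.
Step 3. Evaluate the standard form [assuming z > 4]: now -3*log(z - 5) - 3*log(z - 4).
Answer: -3*log(z - 5) - 3*log(z - 4).


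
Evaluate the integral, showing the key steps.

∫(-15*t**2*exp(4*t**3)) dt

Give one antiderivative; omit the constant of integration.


Step 1. Substitute u = t**3, turning ∫(-15*t**2*exp(4*t**3)) dt into ∫(-5*exp(4*u)) du: now ∫(-5*exp(4*u)) du.
Step 2. Evaluate the standard form: now -5*exp(4*u)/4.
Step 3. Substitute back u = t**3: now -5*exp(4*t**3)/4.
Answer: -5*exp(4*t**3)/4.


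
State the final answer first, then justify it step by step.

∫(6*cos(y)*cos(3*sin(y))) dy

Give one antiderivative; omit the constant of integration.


The answer is 2*sin(3*sin(y)).
Step 1. Substitute u = sin(y), turning ∫(6*cos(y)*cos(3*sin(y))) dy into ∫(6*cos(3*u)) du: now ∫(6*cos(3*u)) du.
Step 2. Evaluate the standard form: now 2*sin(3*u).
Step 3. Substitute back u = sin(y): now 2*sin(3*sin(y)).
Answer: 2*sin(3*sin(y)).


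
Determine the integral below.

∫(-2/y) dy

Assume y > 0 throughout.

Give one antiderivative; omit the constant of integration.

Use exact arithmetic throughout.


Answer: -2*log(y).


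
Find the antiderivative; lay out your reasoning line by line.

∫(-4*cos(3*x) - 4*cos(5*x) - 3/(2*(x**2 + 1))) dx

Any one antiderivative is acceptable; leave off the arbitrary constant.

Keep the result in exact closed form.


Step 1. Rewrite: now ∫(-3/(2*(x**2 + 1))) dx + ∫(-4*cos(3*x)) dx + ∫(-4*cos(5*x)) dx.
Step 2. Evaluate the standard form: now -4*sin(3*x)/3 + ∫(-3/(2*(x**2 + 1))) dx + ∫(-4*cos(5*x)) dx.
Step 3. Evaluate the standard form: now -4*sin(3*x)/3 - 4*sin(5*x)/5 + ∫(-3/(2*(x**2 + 1))) dx.
Step 4. Evaluate the standard form: now -4*sin(3*x)/3 - 4*sin(5*x)/5 - 3*atan(x)/2.
Answer: -4*sin(3*x)/3 - 4*sin(5*x)/5 - 3*atan(x)/2.


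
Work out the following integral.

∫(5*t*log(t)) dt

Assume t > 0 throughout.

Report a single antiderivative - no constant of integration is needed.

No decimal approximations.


Answer: 5*t**2*log(t)/2 - 5*t**2/4.


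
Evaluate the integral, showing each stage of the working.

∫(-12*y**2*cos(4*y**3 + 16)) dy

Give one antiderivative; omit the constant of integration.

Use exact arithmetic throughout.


Step 1. Substitute u = y**3 + 4, turning ∫(-12*y**2*cos(4*y**3 + 16)) dy into ∫(-4*cos(4*u)) du: now ∫(-4*cos(4*u)) du.
Step 2. Evaluate the standard form: now -sin(4*u).
Step 3. Substitute back u = y**3 + 4: now -sin(4*y**3 + 16).
Answer: -sin(4*y**3 + 16).


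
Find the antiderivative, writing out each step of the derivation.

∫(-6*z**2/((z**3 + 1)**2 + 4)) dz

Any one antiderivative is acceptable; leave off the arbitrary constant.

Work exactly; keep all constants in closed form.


Step 1. Substitute u = z**3 + 1, turning ∫(-6*z**2/((z**3 + 1)**2 + 4)) dz into ∫(-2/(u**2 + 4)) du: now ∫(-2/(u**2 + 4)) du.
Step 2. Evaluate the standard form: now -atan(u/2).
Step 3. Substitute back u = z**3 + 1: now -atan(z**3/2 + 1/2).
Answer: -atan(z**3/2 + 1/2).


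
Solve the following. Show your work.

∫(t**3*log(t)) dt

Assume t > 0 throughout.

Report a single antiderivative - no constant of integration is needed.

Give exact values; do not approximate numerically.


Step 1. Integrate ∫(t**3*log(t)) dt by parts with u = log(t), dv = (t**3) dt, so v = t**4/4 [assuming t > 0]: now t**4*log(t)/4 + ∫(-t**3/4) dt.
Step 2. Evaluate the standard form: now t**4*log(t)/4 - t**4/16.
Answer: t**4*log(t)/4 - t**4/16.


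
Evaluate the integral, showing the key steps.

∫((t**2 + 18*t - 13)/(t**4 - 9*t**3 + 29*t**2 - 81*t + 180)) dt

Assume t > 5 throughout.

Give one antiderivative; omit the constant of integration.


Step 1. Decompose ∫((t**2 + 18*t - 13)/(t**4 - 9*t**3 + 29*t**2 - 81*t + 180)) dt by partial fractions, (t**2 + 18*t - 13)/(t**4 - 9*t**3 + 29*t**2 - 81*t + 180) = -2/(t**2 + 9) - 3/(t - 4) + 3/(t - 5): now ∫(3/(t - 5)) dt + ∫(-3/(t - 4)) dt + ∫(-2/(t**2 + 9)) dt.
Step 2. Evaluate the standard form [assuming t > 4]: now -3*log(t - 4) + ∫(3/(t - 5)) dt + ∫(-2/(t**2 + 9)) dt.
Step 3. Evaluate the standard form [assuming t > 5]: now 3*log(t - 5) - 3*log(t - 4) + ∫(-2/(t**2 + 9)) dt.
Step 4. Evaluate the standard form: now 3*log(t - 5) - 3*log(t - 4) - 2*atan(t/3)/3.
Answer: 3*log(t - 5) - 3*log(t - 4) - 2*atan(t/3)/3.


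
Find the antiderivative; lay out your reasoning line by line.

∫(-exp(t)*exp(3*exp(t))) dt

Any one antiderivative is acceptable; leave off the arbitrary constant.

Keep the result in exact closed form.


Step 1. Substitute u = exp(t), turning ∫(-exp(t)*exp(3*exp(t))) dt into ∫(-exp(3*u)) du: now ∫(-exp(3*u)) du.
Step 2. Evaluate the standard form: now -exp(3*u)/3.
Step 3. Substitute back u = exp(t): now -exp(3*exp(t))/3.
Answer: -exp(3*exp(t))/3.


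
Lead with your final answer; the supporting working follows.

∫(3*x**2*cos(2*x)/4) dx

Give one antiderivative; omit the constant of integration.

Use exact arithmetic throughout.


The answer is 3*x**2*sin(2*x)/8 + 3*x*cos(2*x)/8 - 3*sin(2*x)/16.
Step 1. Integrate ∫(3*x**2*cos(2*x)/4) dx by parts with u = x**2, dv = (3*cos(2*x)/4) dx, so v = 3*sin(2*x)/8: now 3*x**2*sin(2*x)/8 + ∫(-3*x*sin(2*x)/4) dx.
Step 2. Integrate ∫(-3*x*sin(2*x)/4) dx by parts with u = x, dv = (-3*sin(2*x)/4) dx, so v = 3*cos(2*x)/8: now 3*x**2*sin(2*x)/8 + 3*x*cos(2*x)/8 + ∫(-3*cos(2*x)/8) dx.
Step 3. Evaluate the standard form: now 3*x**2*sin(2*x)/8 + 3*x*cos(2*x)/8 - 3*sin(2*x)/16.
Answer: 3*x**2*sin(2*x)/8 + 3*x*cos(2*x)/8 - 3*sin(2*x)/16.


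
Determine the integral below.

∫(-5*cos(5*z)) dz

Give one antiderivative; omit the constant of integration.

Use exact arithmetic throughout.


Answer: -sin(5*z).


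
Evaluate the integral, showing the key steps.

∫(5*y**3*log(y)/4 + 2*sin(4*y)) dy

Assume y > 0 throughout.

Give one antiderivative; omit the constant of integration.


Step 1. Rewrite: now ∫(5*y**3*log(y)/4) dy + ∫(2*sin(4*y)) dy.
Step 2. Integrate ∫(5*y**3*log(y)/4) dy by parts with u = log(y), dv = (5*y**3/4) dy, so v = 5*y**4/16 [assuming y > 0]: now 5*y**4*log(y)/16 + ∫(-5*y**3/16) dy + ∫(2*sin(4*y)) dy.
Step 3. Evaluate the standard form: now 5*y**4*log(y)/16 - 5*y**4/64 + ∫(2*sin(4*y)) dy.
Step 4. Evaluate the standard form: now 5*y**4*log(y)/16 - 5*y**4/64 - cos(4*y)/2.
Answer: 5*y**4*log(y)/16 - 5*y**4/64 - cos(4*y)/2.


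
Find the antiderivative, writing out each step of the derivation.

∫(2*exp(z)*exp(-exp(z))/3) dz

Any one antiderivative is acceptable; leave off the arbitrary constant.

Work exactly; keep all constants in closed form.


Step 1. Substitute u = exp(z), turning ∫(2*exp(z)*exp(-exp(z))/3) dz into ∫(2*exp(-u)/3) du: now ∫(2*exp(-u)/3) du.
Step 2. Evaluate the standard form: now -2*exp(-u)/3.
Step 3. Substitute back u = exp(z): now -2*exp(-exp(z))/3.
Answer: -2*exp(-exp(z))/3.


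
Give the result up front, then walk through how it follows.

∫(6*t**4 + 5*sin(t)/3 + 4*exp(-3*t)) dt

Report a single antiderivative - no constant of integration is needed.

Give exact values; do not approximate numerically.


The answer is 6*t**5/5 - 5*cos(t)/3 - 4*exp(-3*t)/3.
Step 1. Rewrite: now ∫(6*t**4) dt + ∫(4*exp(-3*t)) dt + ∫(5*sin(t)/3) dt.
Step 2. Evaluate the standard form: now ∫(6*t**4) dt + ∫(5*sin(t)/3) dt - 4*exp(-3*t)/3.
Step 3. Evaluate the standard form: now 6*t**5/5 + ∫(5*sin(t)/3) dt - 4*exp(-3*t)/3.
Step 4. Evaluate the standard form: now 6*t**5/5 - 5*cos(t)/3 - 4*exp(-3*t)/3.
Answer: 6*t**5/5 - 5*cos(t)/3 - 4*exp(-3*t)/3.


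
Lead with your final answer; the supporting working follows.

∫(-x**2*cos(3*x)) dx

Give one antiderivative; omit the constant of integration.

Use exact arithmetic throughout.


The answer is -x**2*sin(3*x)/3 - 2*x*cos(3*x)/9 + 2*sin(3*x)/27.
Step 1. Integrate ∫(-x**2*cos(3*x)) dx by parts with u = x**2, dv = (-cos(3*x)) dx, so v = -sin(3*x)/3: now -x**2*sin(3*x)/3 + ∫(2*x*sin(3*x)/3) dx.
Step 2. Integrate ∫(2*x*sin(3*x)/3) dx by parts with u = x, dv = (2*sin(3*x)/3) dx, so v = -2*cos(3*x)/9: now -x**2*sin(3*x)/3 - 2*x*cos(3*x)/9 + ∫(2*cos(3*x)/9) dx.
Step 3. Evaluate the standard form: now -x**2*sin(3*x)/3 - 2*x*cos(3*x)/9 + 2*sin(3*x)/27.
Answer: -x**2*sin(3*x)/3 - 2*x*cos(3*x)/9 + 2*sin(3*x)/27.


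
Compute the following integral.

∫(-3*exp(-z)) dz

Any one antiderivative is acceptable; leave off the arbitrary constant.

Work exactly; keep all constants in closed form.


Answer: 3*exp(-z).


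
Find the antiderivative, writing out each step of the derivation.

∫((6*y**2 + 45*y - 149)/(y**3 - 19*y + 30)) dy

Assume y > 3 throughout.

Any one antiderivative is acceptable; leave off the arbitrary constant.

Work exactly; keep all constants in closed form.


Step 1. Decompose ∫((6*y**2 + 45*y - 149)/(y**3 - 19*y + 30)) dy by partial fractions, (6*y**2 + 45*y - 149)/(y**3 - 19*y + 30) = -4/(y + 5) + 5/(y - 2) + 5/(y - 3): now ∫(5/(y - 3)) dy + ∫(5/(y - 2)) dy + ∫(-4/(y + 5)) dy.
Step 2. Evaluate the standard form [assuming y > 2]: now 5*log(y - 2) + ∫(5/(y - 3)) dy + ∫(-4/(y + 5)) dy.
Step 3. Evaluate the standard form [assuming y > 3]: now 5*log(y - 3) + 5*log(y - 2) + ∫(-4/(y + 5)) dy.
Step 4. Evaluate the standard form [assuming y > -5]: now 5*log(y - 3) + 5*log(y - 2) - 4*log(y + 5).
Answer: 5*log(y - 3) + 5*log(y - 2) - 4*log(y + 5).


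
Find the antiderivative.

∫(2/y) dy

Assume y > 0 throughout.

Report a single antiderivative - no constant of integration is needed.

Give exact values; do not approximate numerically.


Answer: 2*log(y).


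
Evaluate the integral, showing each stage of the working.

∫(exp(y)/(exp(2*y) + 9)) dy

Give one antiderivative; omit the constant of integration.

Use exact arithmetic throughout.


Step 1. Substitute u = exp(y), turning ∫(exp(y)/(exp(2*y) + 9)) dy into ∫(1/(u**2 + 9)) du: now ∫(1/(u**2 + 9)) du.
Step 2. Evaluate the standard form: now atan(u/3)/3.
Step 3. Substitute back u = exp(y): now atan(exp(y)/3)/3.
Answer: atan(exp(y)/3)/3.


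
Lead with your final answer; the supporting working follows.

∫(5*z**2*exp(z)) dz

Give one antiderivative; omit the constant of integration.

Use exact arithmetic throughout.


The answer is 5*z**2*exp(z) - 10*z*exp(z) + 10*exp(z).
Step 1. Integrate ∫(5*z**2*exp(z)) dz by parts with u = z**2, dv = (5*exp(z)) dz, so v = 5*exp(z): now 5*z**2*exp(z) + ∫(-10*z*exp(z)) dz.
Step 2. Integrate ∫(-10*z*exp(z)) dz by parts with u = z, dv = (-10*exp(z)) dz, so v = -10*exp(z): now 5*z**2*exp(z) - 10*z*exp(z) + ∫(10*exp(z)) dz.
Step 3. Evaluate the standard form: now 5*z**2*exp(z) - 10*z*exp(z) + 10*exp(z).
Answer: 5*z**2*exp(z) - 10*z*exp(z) + 10*exp(z).


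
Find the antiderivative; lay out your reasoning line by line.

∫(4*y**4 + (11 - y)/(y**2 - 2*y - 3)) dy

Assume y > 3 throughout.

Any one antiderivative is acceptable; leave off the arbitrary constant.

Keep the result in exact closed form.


Step 1. Rewrite: now ∫(4*y**4) dy + ∫((11 - y)/(y**2 - 2*y - 3)) dy.
Step 2. Evaluate the standard form: now 4*y**5/5 + ∫((11 - y)/(y**2 - 2*y - 3)) dy.
Step 3. Decompose ∫((11 - y)/(y**2 - 2*y - 3)) dy by partial fractions, (11 - y)/(y**2 - 2*y - 3) = -3/(y + 1) + 2/(y - 3): now 4*y**5/5 + ∫(2/(y - 3)) dy + ∫(-3/(y + 1)) dy.
Step 4. Evaluate the standard form [assuming y > -1]: now 4*y**5/5 - 3*log(y + 1) + ∫(2/(y - 3)) dy.
Step 5. Evaluate the standard form [assuming y > 3]: now 4*y**5/5 + 2*log(y - 3) - 3*log(y + 1).
Answer: 4*y**5/5 + 2*log(y - 3) - 3*log(y + 1).


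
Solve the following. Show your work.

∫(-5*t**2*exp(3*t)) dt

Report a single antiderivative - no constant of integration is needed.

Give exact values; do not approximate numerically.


Step 1. Integrate ∫(-5*t**2*exp(3*t)) dt by parts with u = t**2, dv = (-5*exp(3*t)) dt, so v = -5*exp(3*t)/3: now -5*t**2*exp(3*t)/3 + ∫(10*t*exp(3*t)/3) dt.
Step 2. Integrate ∫(10*t*exp(3*t)/3) dt by parts with u = t, dv = (10*exp(3*t)/3) dt, so v = 10*exp(3*t)/9: now -5*t**2*exp(3*t)/3 + 10*t*exp(3*t)/9 + ∫(-10*exp(3*t)/9) dt.
Step 3. Evaluate the standard form: now -5*t**2*exp(3*t)/3 + 10*t*exp(3*t)/9 - 10*exp(3*t)/27.
Answer: -5*t**2*exp(3*t)/3 + 10*t*exp(3*t)/9 - 10*exp(3*t)/27.


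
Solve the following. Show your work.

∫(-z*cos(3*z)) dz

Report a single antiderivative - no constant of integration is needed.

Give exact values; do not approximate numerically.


Step 1. Integrate ∫(-z*cos(3*z)) dz by parts with u = z, dv = (-cos(3*z)) dz, so v = -sin(3*z)/3: now -z*sin(3*z)/3 + ∫(sin(3*z)/3) dz.
Step 2. Evaluate the standard form: now -z*sin(3*z)/3 - cos(3*z)/9.
Answer: -z*sin(3*z)/3 - cos(3*z)/9.


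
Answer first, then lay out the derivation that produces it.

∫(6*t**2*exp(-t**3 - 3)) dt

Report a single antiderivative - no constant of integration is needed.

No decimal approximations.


The answer is -2*exp(-t**3 - 3).
Step 1. Substitute u = t**3 + 3, turning ∫(6*t**2*exp(-t**3 - 3)) dt into ∫(2*exp(-u)) du: now ∫(2*exp(-u)) du.
Step 2. Evaluate the standard form: now -2*exp(-u).
Step 3. Substitute back u = t**3 + 3: now -2*exp(-t**3 - 3).
Answer: -2*exp(-t**3 - 3).


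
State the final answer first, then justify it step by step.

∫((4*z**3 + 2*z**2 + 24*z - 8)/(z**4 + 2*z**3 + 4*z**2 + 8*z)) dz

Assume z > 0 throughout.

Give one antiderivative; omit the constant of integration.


The answer is -log(z) + 5*log(z + 2) + 2*atan(z/2).
Step 1. Decompose ∫((4*z**3 + 2*z**2 + 24*z - 8)/(z**4 + 2*z**3 + 4*z**2 + 8*z)) dz by partial fractions, (4*z**3 + 2*z**2 + 24*z - 8)/(z**4 + 2*z**3 + 4*z**2 + 8*z) = 4/(z**2 + 4) + 5/(z + 2) - 1/z: now ∫(-1/z) dz + ∫(5/(z + 2)) dz + ∫(4/(z**2 + 4)) dz.
Step 2. Evaluate the standard form [assuming z > 0]: now -log(z) + ∫(5/(z + 2)) dz + ∫(4/(z**2 + 4)) dz.
Step 3. Evaluate the standard form [assuming z > -2]: now -log(z) + 5*log(z + 2) + ∫(4/(z**2 + 4)) dz.
Step 4. Evaluate the standard form: now -log(z) + 5*log(z + 2) + 2*atan(z/2).
Answer: -log(z) + 5*log(z + 2) + 2*atan(z/2).


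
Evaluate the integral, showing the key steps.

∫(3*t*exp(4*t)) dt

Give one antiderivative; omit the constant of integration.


Step 1. Integrate ∫(3*t*exp(4*t)) dt by parts with u = t, dv = (3*exp(4*t)) dt, so v = 3*exp(4*t)/4: now 3*t*exp(4*t)/4 + ∫(-3*exp(4*t)/4) dt.
Step 2. Evaluate the standard form: now 3*t*exp(4*t)/4 - 3*exp(4*t)/16.
Answer: 3*t*exp(4*t)/4 - 3*exp(4*t)/16.


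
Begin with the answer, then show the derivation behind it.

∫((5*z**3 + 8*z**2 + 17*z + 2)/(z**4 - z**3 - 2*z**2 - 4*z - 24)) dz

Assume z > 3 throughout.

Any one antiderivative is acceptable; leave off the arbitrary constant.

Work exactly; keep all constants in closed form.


The answer is 4*log(z - 3) + log(z + 2) + 3*atan(z/2)/2.
Step 1. Decompose ∫((5*z**3 + 8*z**2 + 17*z + 2)/(z**4 - z**3 - 2*z**2 - 4*z - 24)) dz by partial fractions, (5*z**3 + 8*z**2 + 17*z + 2)/(z**4 - z**3 - 2*z**2 - 4*z - 24) = 3/(z**2 + 4) + 1/(z + 2) + 4/(z - 3): now ∫(4/(z - 3)) dz + ∫(1/(z + 2)) dz + ∫(3/(z**2 + 4)) dz.
Step 2. Evaluate the standard form [assuming z > 3]: now 4*log(z - 3) + ∫(1/(z + 2)) dz + ∫(3/(z**2 + 4)) dz.
Step 3. Evaluate the standard form [assuming z > -2]: now 4*log(z - 3) + log(z + 2) + ∫(3/(z**2 + 4)) dz.
Step 4. Evaluate the standard form: now 4*log(z - 3) + log(z + 2) + 3*atan(z/2)/2.
Answer: 4*log(z - 3) + log(z + 2) + 3*atan(z/2)/2.


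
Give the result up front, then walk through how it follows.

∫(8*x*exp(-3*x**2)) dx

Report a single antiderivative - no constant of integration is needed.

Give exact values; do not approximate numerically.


The answer is -4*exp(-3*x**2)/3.
Step 1. Substitute u = x**2, turning ∫(8*x*exp(-3*x**2)) dx into ∫(4*exp(-3*u)) du: now ∫(4*exp(-3*u)) du.
Step 2. Evaluate the standard form: now -4*exp(-3*u)/3.
Step 3. Substitute back u = x**2: now -4*exp(-3*x**2)/3.
Answer: -4*exp(-3*x**2)/3.


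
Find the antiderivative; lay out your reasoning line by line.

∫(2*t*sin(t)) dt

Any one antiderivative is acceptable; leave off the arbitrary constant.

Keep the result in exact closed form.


Step 1. Integrate ∫(2*t*sin(t)) dt by parts with u = t, dv = (2*sin(t)) dt, so v = -2*cos(t): now -2*t*cos(t) + ∫(2*cos(t)) dt.
Step 2. Evaluate the standard form: now -2*t*cos(t) + 2*sin(t).
Answer: -2*t*cos(t) + 2*sin(t).


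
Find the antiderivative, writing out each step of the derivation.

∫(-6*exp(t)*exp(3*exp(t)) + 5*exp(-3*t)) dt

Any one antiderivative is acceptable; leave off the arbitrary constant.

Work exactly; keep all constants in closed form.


Step 1. Rewrite: now ∫(-6*exp(t)*exp(3*exp(t))) dt + ∫(5*exp(-3*t)) dt.
Step 2. Evaluate the standard form: now ∫(-6*exp(t)*exp(3*exp(t))) dt - 5*exp(-3*t)/3.
Step 3. Substitute u = exp(t), turning ∫(-6*exp(t)*exp(3*exp(t))) dt into ∫(-6*exp(3*u)) du: now ∫(-6*exp(3*u)) du - 5*exp(-3*t)/3.
Step 4. Evaluate the standard form: now -2*exp(3*u) - 5*exp(-3*t)/3.
Step 5. Substitute back u = exp(t): now -2*exp(3*exp(t)) - 5*exp(-3*t)/3.
Answer: -2*exp(3*exp(t)) - 5*exp(-3*t)/3.


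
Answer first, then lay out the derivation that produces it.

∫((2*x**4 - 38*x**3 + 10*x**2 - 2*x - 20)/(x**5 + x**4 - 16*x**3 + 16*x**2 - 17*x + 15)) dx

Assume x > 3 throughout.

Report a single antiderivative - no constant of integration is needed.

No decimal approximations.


The answer is -5*log(x - 3) + 2*log(x - 1) + 5*log(x + 5) - 2*atan(x).
Step 1. Decompose ∫((2*x**4 - 38*x**3 + 10*x**2 - 2*x - 20)/(x**5 + x**4 - 16*x**3 + 16*x**2 - 17*x + 15)) dx by partial fractions, (2*x**4 - 38*x**3 + 10*x**2 - 2*x - 20)/(x**5 + x**4 - 16*x**3 + 16*x**2 - 17*x + 15) = -2/(x**2 + 1) + 5/(x + 5) + 2/(x - 1) - 5/(x - 3): now ∫(-5/(x - 3)) dx + ∫(2/(x - 1)) dx + ∫(5/(x + 5)) dx + ∫(-2/(x**2 + 1)) dx.
Step 2. Evaluate the standard form [assuming x > 3]: now -5*log(x - 3) + ∫(2/(x - 1)) dx + ∫(5/(x + 5)) dx + ∫(-2/(x**2 + 1)) dx.
Step 3. Evaluate the standard form [assuming x > 1]: now -5*log(x - 3) + 2*log(x - 1) + ∫(5/(x + 5)) dx + ∫(-2/(x**2 + 1)) dx.
Step 4. Evaluate the standard form [assuming x > -5]: now -5*log(x - 3) + 2*log(x - 1) + 5*log(x + 5) + ∫(-2/(x**2 + 1)) dx.
Step 5. Evaluate the standard form: now -5*log(x - 3) + 2*log(x - 1) + 5*log(x + 5) - 2*atan(x).
Answer: -5*log(x - 3) + 2*log(x - 1) + 5*log(x + 5) - 2*atan(x).


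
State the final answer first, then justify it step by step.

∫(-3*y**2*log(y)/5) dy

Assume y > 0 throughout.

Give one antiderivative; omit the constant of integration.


The answer is -y**3*log(y)/5 + y**3/15.
Step 1. Integrate ∫(-3*y**2*log(y)/5) dy by parts with u = log(y), dv = (-3*y**2/5) dy, so v = -y**3/5 [assuming y > 0]: now -y**3*log(y)/5 + ∫(y**2/5) dy.
Step 2. Evaluate the standard form: now -y**3*log(y)/5 + y**3/15.
Answer: -y**3*log(y)/5 + y**3/15.


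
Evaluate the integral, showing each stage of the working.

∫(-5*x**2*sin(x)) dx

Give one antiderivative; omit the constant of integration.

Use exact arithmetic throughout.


Step 1. Integrate ∫(-5*x**2*sin(x)) dx by parts with u = x**2, dv = (-5*sin(x)) dx, so v = 5*cos(x): now 5*x**2*cos(x) + ∫(-10*x*cos(x)) dx.
Step 2. Integrate ∫(-10*x*cos(x)) dx by parts with u = x, dv = (-10*cos(x)) dx, so v = -10*sin(x): now 5*x**2*cos(x) - 10*x*sin(x) + ∫(10*sin(x)) dx.
Step 3. Evaluate the standard form: now 5*x**2*cos(x) - 10*x*sin(x) - 10*cos(x).
Answer: 5*x**2*cos(x) - 10*x*sin(x) - 10*cos(x).


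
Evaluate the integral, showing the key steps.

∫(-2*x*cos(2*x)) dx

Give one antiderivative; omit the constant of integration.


Step 1. Integrate ∫(-2*x*cos(2*x)) dx by parts with u = x, dv = (-2*cos(2*x)) dx, so v = -sin(2*x): now -x*sin(2*x) + ∫(sin(2*x)) dx.
Step 2. Evaluate the standard form: now -x*sin(2*x) - cos(2*x)/2.
Answer: -x*sin(2*x) - cos(2*x)/2.


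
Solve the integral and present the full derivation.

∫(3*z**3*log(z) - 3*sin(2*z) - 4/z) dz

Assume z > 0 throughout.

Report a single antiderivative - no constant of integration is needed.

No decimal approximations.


Step 1. Rewrite: now ∫(-4/z) dz + ∫(3*z**3*log(z)) dz + ∫(-3*sin(2*z)) dz.
Step 2. Evaluate the standard form [assuming z > 0]: now -4*log(z) + ∫(3*z**3*log(z)) dz + ∫(-3*sin(2*z)) dz.
Step 3. Integrate ∫(3*z**3*log(z)) dz by parts with u = log(z), dv = (3*z**3) dz, so v = 3*z**4/4 [assuming z > 0]: now 3*z**4*log(z)/4 - 4*log(z) + ∫(-3*z**3/4) dz + ∫(-3*sin(2*z)) dz.
Step 4. Evaluate the standard form: now 3*z**4*log(z)/4 - 3*z**4/16 - 4*log(z) + ∫(-3*sin(2*z)) dz.
Step 5. Evaluate the standard form: now 3*z**4*log(z)/4 - 3*z**4/16 - 4*log(z) + 3*cos(2*z)/2.
Answer: 3*z**4*log(z)/4 - 3*z**4/16 - 4*log(z) + 3*cos(2*z)/2.


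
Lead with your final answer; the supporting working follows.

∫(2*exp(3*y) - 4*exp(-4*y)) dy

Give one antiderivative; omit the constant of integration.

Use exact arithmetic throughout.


The answer is 2*exp(3*y)/3 + exp(-4*y).
Step 1. Rewrite: now ∫(-4*exp(-4*y)) dy + ∫(2*exp(3*y)) dy.
Step 2. Evaluate the standard form: now ∫(2*exp(3*y)) dy + exp(-4*y).
Step 3. Evaluate the standard form: now 2*exp(3*y)/3 + exp(-4*y).
Answer: 2*exp(3*y)/3 + exp(-4*y).


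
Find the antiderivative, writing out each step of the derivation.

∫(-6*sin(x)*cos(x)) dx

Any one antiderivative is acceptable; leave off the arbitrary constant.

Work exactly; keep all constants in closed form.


Step 1. Substitute u = sin(x), turning ∫(-6*sin(x)*cos(x)) dx into ∫(-6*u) du: now ∫(-6*u) du.
Step 2. Evaluate the standard form: now -3*u**2.
Step 3. Substitute back u = sin(x): now -3*sin(x)**2.
Answer: -3*sin(x)**2.


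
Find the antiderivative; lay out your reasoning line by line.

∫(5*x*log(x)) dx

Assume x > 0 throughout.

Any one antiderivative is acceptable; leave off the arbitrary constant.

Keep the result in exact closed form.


Step 1. Integrate ∫(5*x*log(x)) dx by parts with u = log(x), dv = (5*x) dx, so v = 5*x**2/2 [assuming x > 0]: now 5*x**2*log(x)/2 + ∫(-5*x/2) dx.
Step 2. Evaluate the standard form: now 5*x**2*log(x)/2 - 5*x**2/4.
Answer: 5*x**2*log(x)/2 - 5*x**2/4.


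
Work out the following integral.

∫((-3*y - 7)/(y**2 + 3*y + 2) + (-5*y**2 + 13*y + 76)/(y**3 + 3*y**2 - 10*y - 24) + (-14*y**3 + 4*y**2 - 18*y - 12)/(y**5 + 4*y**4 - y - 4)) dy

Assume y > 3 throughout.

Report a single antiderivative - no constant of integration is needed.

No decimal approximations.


Answer: 2*log(y - 3) - 2*log(y - 1) - 6*log(y + 1) - 2*log(y + 2) + 2*atan(y).


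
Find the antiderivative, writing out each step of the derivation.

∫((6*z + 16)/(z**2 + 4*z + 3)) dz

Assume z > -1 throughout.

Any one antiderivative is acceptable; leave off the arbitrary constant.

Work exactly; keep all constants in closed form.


Step 1. Decompose ∫((6*z + 16)/(z**2 + 4*z + 3)) dz by partial fractions, (6*z + 16)/(z**2 + 4*z + 3) = 1/(z + 3) + 5/(z + 1): now ∫(5/(z + 1)) dz + ∫(1/(z + 3)) dz.
Step 2. Evaluate the standard form [assuming z > -3]: now log(z + 3) + ∫(5/(z + 1)) dz.
Step 3. Evaluate the standard form [assuming z > -1]: now 5*log(z + 1) + log(z + 3).
Answer: 5*log(z + 1) + log(z + 3).


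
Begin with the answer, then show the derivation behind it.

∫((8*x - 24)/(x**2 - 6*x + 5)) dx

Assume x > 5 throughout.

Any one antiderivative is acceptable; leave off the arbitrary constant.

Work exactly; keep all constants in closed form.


The answer is 4*log(x - 5) + 4*log(x - 1).
Step 1. Decompose ∫((8*x - 24)/(x**2 - 6*x + 5)) dx by partial fractions, (8*x - 24)/(x**2 - 6*x + 5) = 4/(x - 1) + 4/(x - 5): now ∫(4/(x - 5)) dx + ∫(4/(x - 1)) dx.
Step 2. Evaluate the standard form [assuming x > 5]: now 4*log(x - 5) + ∫(4/(x - 1)) dx.
Step 3. Evaluate the standard form [assuming x > 1]: now 4*log(x - 5) + 4*log(x - 1).
Answer: 4*log(x - 5) + 4*log(x - 1).


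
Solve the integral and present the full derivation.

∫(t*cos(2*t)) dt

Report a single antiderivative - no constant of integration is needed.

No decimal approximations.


Step 1. Integrate ∫(t*cos(2*t)) dt by parts with u = t, dv = (cos(2*t)) dt, so v = sin(2*t)/2: now t*sin(2*t)/2 + ∫(-sin(2*t)/2) dt.
Step 2. Evaluate the standard form: now t*sin(2*t)/2 + cos(2*t)/4.
Answer: t*sin(2*t)/2 + cos(2*t)/4.


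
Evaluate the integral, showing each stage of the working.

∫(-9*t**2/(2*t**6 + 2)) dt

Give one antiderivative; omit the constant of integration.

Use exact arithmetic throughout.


Step 1. Substitute u = t**3, turning ∫(-9*t**2/(2*t**6 + 2)) dt into ∫(-3/(2*(u**2 + 1))) du: now ∫(-3/(2*(u**2 + 1))) du.
Step 2. Evaluate the standard form: now -3*atan(u)/2.
Step 3. Substitute back u = t**3: now -3*atan(t**3)/2.
Answer: -3*atan(t**3)/2.


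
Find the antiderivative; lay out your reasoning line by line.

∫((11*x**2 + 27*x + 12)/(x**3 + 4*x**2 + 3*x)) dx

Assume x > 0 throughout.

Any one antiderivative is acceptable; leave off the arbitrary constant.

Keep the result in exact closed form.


Step 1. Decompose ∫((11*x**2 + 27*x + 12)/(x**3 + 4*x**2 + 3*x)) dx by partial fractions, (11*x**2 + 27*x + 12)/(x**3 + 4*x**2 + 3*x) = 5/(x + 3) + 2/(x + 1) + 4/x: now ∫(4/x) dx + ∫(2/(x + 1)) dx + ∫(5/(x + 3)) dx.
Step 2. Evaluate the standard form [assuming x > -3]: now 5*log(x + 3) + ∫(4/x) dx + ∫(2/(x + 1)) dx.
Step 3. Evaluate the standard form [assuming x > -1]: now 2*log(x + 1) + 5*log(x + 3) + ∫(4/x) dx.
Step 4. Evaluate the standard form [assuming x > 0]: now 4*log(x) + 2*log(x + 1) + 5*log(x + 3).
Answer: 4*log(x) + 2*log(x + 1) + 5*log(x + 3).
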